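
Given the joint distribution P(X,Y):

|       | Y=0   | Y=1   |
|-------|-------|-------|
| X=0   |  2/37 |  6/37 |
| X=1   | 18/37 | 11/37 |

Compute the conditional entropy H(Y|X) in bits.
0.9259 bits

H(Y|X) = H(X,Y) - H(X)

H(X,Y) = -Σ_{x,y} P(x,y) log₂ P(x,y). Per-cell terms -P(x,y)·log₂P(x,y):
  X=0: 0.2275, 0.4256
  X=1: 0.5057, 0.5203
Sum of the 4 terms: H(X,Y) = 1.6791 bits

Marginal of X (row sums):
  P(X=0) = 2/37 + 6/37 = 8/37
  P(X=1) = 18/37 + 11/37 = 29/37
H(X) = -[(8/37)·log₂(8/37) + (29/37)·log₂(29/37)]
  = 0.4777 + 0.2755 = 0.7532 bits

H(Y|X) = H(X,Y) - H(X) = 1.6791 - 0.7532 = 0.9259 bits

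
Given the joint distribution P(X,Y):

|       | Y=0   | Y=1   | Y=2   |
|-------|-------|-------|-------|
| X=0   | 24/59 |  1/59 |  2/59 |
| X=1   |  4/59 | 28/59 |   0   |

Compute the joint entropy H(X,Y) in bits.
1.5666 bits

H(X,Y) = -Σ_{x,y} P(x,y) log₂ P(x,y). Per-cell terms -P(x,y)·log₂P(x,y):
  X=0: 0.5279, 0.0997, 0.1655
  X=1: 0.2632, 0.5103, 0.0000
  (cells with P = 0 contribute 0)
Sum of the 6 terms: H(X,Y) = 1.5666 bits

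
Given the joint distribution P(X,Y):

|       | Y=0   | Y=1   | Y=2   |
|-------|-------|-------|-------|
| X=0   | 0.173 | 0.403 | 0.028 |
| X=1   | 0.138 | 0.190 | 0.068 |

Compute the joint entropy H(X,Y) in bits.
2.2240 bits

H(X,Y) = -Σ_{x,y} P(x,y) log₂ P(x,y). Per-cell terms -P(x,y)·log₂P(x,y):
  X=0: 0.43789, 0.52839, 0.14444
  X=1: 0.39430, 0.45523, 0.26373
Sum of the 6 terms: H(X,Y) = 2.2240 bits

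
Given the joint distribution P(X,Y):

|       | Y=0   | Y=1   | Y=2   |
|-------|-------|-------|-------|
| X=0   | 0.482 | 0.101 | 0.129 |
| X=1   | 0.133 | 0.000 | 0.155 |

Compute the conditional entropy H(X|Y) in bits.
0.7455 bits

H(X|Y) = H(X,Y) - H(Y)

H(X,Y) = -Σ_{x,y} P(x,y) log₂ P(x,y). Per-cell terms -P(x,y)·log₂P(x,y):
  X=0: 0.507495, 0.334065, 0.381138
  X=1: 0.387097, 0.000000, 0.416897
  (cells with P = 0 contribute 0)
Sum of the 6 terms: H(X,Y) = 2.026692 bits

Marginal of Y (column sums):
  P(Y=0) = 0.482 + 0.133 = 0.615
  P(Y=1) = 0.101 + 0.000 = 0.101
  P(Y=2) = 0.129 + 0.155 = 0.284
H(Y) = -[0.615·log₂(0.615) + 0.101·log₂(0.101) + 0.284·log₂(0.284)]
  = 0.431325 + 0.334065 + 0.515755 = 1.281145 bits

H(X|Y) = H(X,Y) - H(Y) = 2.026692 - 1.281145 = 0.7455 bits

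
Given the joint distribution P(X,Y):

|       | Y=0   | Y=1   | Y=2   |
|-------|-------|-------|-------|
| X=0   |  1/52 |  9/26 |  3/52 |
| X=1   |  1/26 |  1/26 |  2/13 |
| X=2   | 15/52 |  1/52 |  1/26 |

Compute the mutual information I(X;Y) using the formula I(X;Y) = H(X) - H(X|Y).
0.6394 bits

I(X;Y) = H(X) - H(X|Y)

Marginal of X (row sums):
  P(X=0) = 1/52 + 9/26 + 3/52 = 11/26
  P(X=1) = 1/26 + 1/26 + 2/13 = 3/13
  P(X=2) = 15/52 + 1/52 + 1/26 = 9/26
H(X) = -[(11/26)·log₂(11/26) + (3/13)·log₂(3/13) + (9/26)·log₂(9/26)]
  = 0.5250 + 0.4882 + 0.5298 = 1.5430 bits

Marginal of Y (column sums):
  P(Y=0) = 1/52 + 1/26 + 15/52 = 9/26
  P(Y=1) = 9/26 + 1/26 + 1/52 = 21/52
  P(Y=2) = 3/52 + 2/13 + 1/26 = 1/4
H(X|Y) = Σ_y P(y)·H(X|Y=y):
  Y=0: P(Y=0) = 9/26, P(X|Y=0) = (1/18, 1/9, 5/6) → H(X|Y=0) = 0.8031
  Y=1: P(Y=1) = 21/52, P(X|Y=1) = (6/7, 2/21, 1/21) → H(X|Y=1) = 0.7229
  Y=2: P(Y=2) = 1/4, P(X|Y=2) = (3/13, 8/13, 2/13) → H(X|Y=2) = 1.3347
H(X|Y) = (9/26)·0.8031 + (21/52)·0.7229 + (1/4)·1.3347 = 0.9036 bits

I(X;Y) = H(X) - H(X|Y) = 1.5430 - 0.9036 = 0.6394 bits

Cross-check via I(X;Y) = H(X) + H(Y) - H(X,Y): computing H(Y) from the column sums and H(X,Y) from the 9 cells in the same way gives H(Y) = 1.5581 bits and H(X,Y) = 2.4617 bits, so
I(X;Y) = 1.5430 + 1.5581 - 2.4617 = 0.6394 bits ✓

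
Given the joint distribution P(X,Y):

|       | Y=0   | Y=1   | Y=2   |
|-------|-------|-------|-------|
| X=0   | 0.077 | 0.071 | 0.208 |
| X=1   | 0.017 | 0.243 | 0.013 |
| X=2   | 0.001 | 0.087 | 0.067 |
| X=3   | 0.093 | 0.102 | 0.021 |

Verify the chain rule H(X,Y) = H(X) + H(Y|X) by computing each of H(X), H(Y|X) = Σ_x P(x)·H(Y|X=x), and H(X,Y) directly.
H(X) = 1.9362 bits, H(Y|X) = 1.1174 bits, H(X,Y) = 3.0537 bits

Marginal of X (row sums):
  P(X=0) = 0.077 + 0.071 + 0.208 = 0.356
  P(X=1) = 0.017 + 0.243 + 0.013 = 0.273
  P(X=2) = 0.001 + 0.087 + 0.067 = 0.155
  P(X=3) = 0.093 + 0.102 + 0.021 = 0.216
H(X) = -[0.356·log₂(0.356) + 0.273·log₂(0.273) + 0.155·log₂(0.155) + 0.216·log₂(0.216)]
  = 0.530458 + 0.511336 + 0.416897 + 0.477554 = 1.9362 bits

H(Y|X) = Σ_x P(x)·H(Y|X=x):
  X=0: P(X=0) = 0.356, P(Y|X=0) = (77/356, 71/356, 52/89) → H(Y|X=0) = 1.394649
  X=1: P(X=1) = 0.273, P(Y|X=1) = (17/273, 81/91, 1/21) → H(Y|X=1) = 0.608061
  X=2: P(X=2) = 0.155, P(Y|X=2) = (1/155, 87/155, 67/155) → H(Y|X=2) = 1.037647
  X=3: P(X=3) = 0.216, P(Y|X=3) = (31/72, 17/36, 7/72) → H(Y|X=3) = 1.361518
H(Y|X) = 0.356·1.394649 + 0.273·0.608061 + 0.155·1.037647 + 0.216·1.361518 = 1.1174 bits

H(X,Y) = -Σ_{x,y} P(x,y) log₂ P(x,y). Per-cell terms -P(x,y)·log₂P(x,y):
  X=0: 0.284823, 0.270939, 0.471192
  X=1: 0.099931, 0.495956, 0.081449
  X=2: 0.009966, 0.306487, 0.261280
  X=3: 0.318676, 0.335923, 0.117043
Sum of the 12 terms: H(X,Y) = 3.0537 bits

Chain rule check:
  H(X) + H(Y|X) = 1.9362 + 1.1174 = 3.0536 bits
  H(X,Y) = 3.0537 bits
✓ Chain rule verified (Δ = 0.0001 is 4-dp rounding noise: each of the three values was rounded independently).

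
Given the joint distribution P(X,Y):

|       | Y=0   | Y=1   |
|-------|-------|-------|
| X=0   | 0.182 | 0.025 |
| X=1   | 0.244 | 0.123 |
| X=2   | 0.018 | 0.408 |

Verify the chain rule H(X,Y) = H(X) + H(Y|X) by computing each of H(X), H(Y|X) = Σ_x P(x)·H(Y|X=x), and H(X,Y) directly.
H(X) = 1.5255 bits, H(Y|X) = 0.5553 bits, H(X,Y) = 2.0808 bits

Marginal of X (row sums):
  P(X=0) = 0.182 + 0.025 = 0.207
  P(X=1) = 0.244 + 0.123 = 0.367
  P(X=2) = 0.018 + 0.408 = 0.426
H(X) = -[0.207·log₂(0.207) + 0.367·log₂(0.367) + 0.426·log₂(0.426)]
  = 0.470366 + 0.530736 + 0.524438 = 1.5255 bits

H(Y|X) = Σ_x P(x)·H(Y|X=x):
  X=0: P(X=0) = 0.207, P(Y|X=0) = (182/207, 25/207) → H(Y|X=0) = 0.531579
  X=1: P(X=1) = 0.367, P(Y|X=1) = (244/367, 123/367) → H(Y|X=1) = 0.920102
  X=2: P(X=2) = 0.426, P(Y|X=2) = (3/71, 68/71) → H(Y|X=2) = 0.252531
H(Y|X) = 0.207·0.531579 + 0.367·0.920102 + 0.426·0.252531 = 0.5553 bits

H(X,Y) = -Σ_{x,y} P(x,y) log₂ P(x,y). Per-cell terms -P(x,y)·log₂P(x,y):
  X=0: 0.447354, 0.133048
  X=1: 0.496551, 0.371862
  X=2: 0.104325, 0.527690
Sum of the 6 terms: H(X,Y) = 2.0808 bits

Chain rule check:
  H(X) + H(Y|X) = 1.5255 + 0.5553 = 2.0808 bits
  H(X,Y) = 2.0808 bits
✓ Chain rule verified.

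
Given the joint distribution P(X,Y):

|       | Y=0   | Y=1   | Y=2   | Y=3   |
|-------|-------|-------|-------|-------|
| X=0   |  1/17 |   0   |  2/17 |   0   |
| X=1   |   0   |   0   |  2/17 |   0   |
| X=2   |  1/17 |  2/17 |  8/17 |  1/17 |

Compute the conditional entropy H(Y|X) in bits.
1.1632 bits

H(Y|X) = H(X,Y) - H(X)

H(X,Y) = -Σ_{x,y} P(x,y) log₂ P(x,y). Per-cell terms -P(x,y)·log₂P(x,y):
  X=0: 0.24044, 0.00000, 0.36323, 0.00000
  X=1: 0.00000, 0.00000, 0.36323, 0.00000
  X=2: 0.24044, 0.36323, 0.51175, 0.24044
  (cells with P = 0 contribute 0)
Sum of the 12 terms: H(X,Y) = 2.3228 bits

Marginal of X (row sums):
  P(X=0) = 1/17 + 0 + 2/17 + 0 = 3/17
  P(X=1) = 0 + 0 + 2/17 + 0 = 2/17
  P(X=2) = 1/17 + 2/17 + 8/17 + 1/17 = 12/17
H(X) = -[(3/17)·log₂(3/17) + (2/17)·log₂(2/17) + (12/17)·log₂(12/17)]
  = 0.44162 + 0.36323 + 0.35471 = 1.1596 bits

H(Y|X) = H(X,Y) - H(X) = 2.3228 - 1.1596 = 1.1632 bits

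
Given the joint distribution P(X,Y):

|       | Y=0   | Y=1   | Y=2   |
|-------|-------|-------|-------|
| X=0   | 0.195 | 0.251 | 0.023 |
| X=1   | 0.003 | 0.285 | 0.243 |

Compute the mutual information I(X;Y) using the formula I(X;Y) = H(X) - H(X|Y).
0.3274 bits

I(X;Y) = H(X) - H(X|Y)

Marginal of X (row sums):
  P(X=0) = 0.195 + 0.251 + 0.023 = 0.469
  P(X=1) = 0.003 + 0.285 + 0.243 = 0.531
H(X) = -[0.469·log₂(0.469) + 0.531·log₂(0.531)]
  = 0.5123 + 0.4849 = 0.9972 bits

Marginal of Y (column sums):
  P(Y=0) = 0.195 + 0.003 = 0.198
  P(Y=1) = 0.251 + 0.285 = 0.536
  P(Y=2) = 0.023 + 0.243 = 0.266
H(X|Y) = Σ_y P(y)·H(X|Y=y):
  Y=0: P(Y=0) = 0.198, P(X|Y=0) = (65/66, 1/66) → H(X|Y=0) = 0.1133
  Y=1: P(Y=1) = 0.536, P(X|Y=1) = (251/536, 285/536) → H(X|Y=1) = 0.9971
  Y=2: P(Y=2) = 0.266, P(X|Y=2) = (23/266, 243/266) → H(X|Y=2) = 0.4246
H(X|Y) = 0.198·0.1133 + 0.536·0.9971 + 0.266·0.4246 = 0.6698 bits

I(X;Y) = H(X) - H(X|Y) = 0.9972 - 0.6698 = 0.3274 bits

Cross-check via I(X;Y) = H(X) + H(Y) - H(X,Y): computing H(Y) from the column sums and H(X,Y) from the 6 cells in the same way gives H(Y) = 1.4530 bits and H(X,Y) = 2.1228 bits, so
I(X;Y) = 0.9972 + 1.4530 - 2.1228 = 0.3274 bits ✓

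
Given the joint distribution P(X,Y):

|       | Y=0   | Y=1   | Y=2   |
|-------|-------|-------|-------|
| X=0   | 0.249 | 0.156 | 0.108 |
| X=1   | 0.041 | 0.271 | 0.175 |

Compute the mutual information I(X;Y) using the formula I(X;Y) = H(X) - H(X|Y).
0.1532 bits

I(X;Y) = H(X) - H(X|Y)

Marginal of X (row sums):
  P(X=0) = 0.249 + 0.156 + 0.108 = 0.513
  P(X=1) = 0.041 + 0.271 + 0.175 = 0.487
H(X) = -[0.513·log₂(0.513) + 0.487·log₂(0.487)]
  = 0.4940 + 0.5055 = 0.9995 bits

Marginal of Y (column sums):
  P(Y=0) = 0.249 + 0.041 = 0.290
  P(Y=1) = 0.156 + 0.271 = 0.427
  P(Y=2) = 0.108 + 0.175 = 0.283
H(X|Y) = Σ_y P(y)·H(X|Y=y):
  Y=0: P(Y=0) = 0.290, P(X|Y=0) = (249/290, 41/290) → H(X|Y=0) = 0.5878
  Y=1: P(Y=1) = 0.427, P(X|Y=1) = (156/427, 271/427) → H(X|Y=1) = 0.9470
  Y=2: P(Y=2) = 0.283, P(X|Y=2) = (108/283, 175/283) → H(X|Y=2) = 0.9592
H(X|Y) = 0.290·0.5878 + 0.427·0.9470 + 0.283·0.9592 = 0.8463 bits

I(X;Y) = H(X) - H(X|Y) = 0.9995 - 0.8463 = 0.1532 bits

Cross-check via I(X;Y) = H(X) + H(Y) - H(X,Y): computing H(Y) from the column sums and H(X,Y) from the 6 cells in the same way gives H(Y) = 1.5575 bits and H(X,Y) = 2.4038 bits, so
I(X;Y) = 0.9995 + 1.5575 - 2.4038 = 0.1532 bits ✓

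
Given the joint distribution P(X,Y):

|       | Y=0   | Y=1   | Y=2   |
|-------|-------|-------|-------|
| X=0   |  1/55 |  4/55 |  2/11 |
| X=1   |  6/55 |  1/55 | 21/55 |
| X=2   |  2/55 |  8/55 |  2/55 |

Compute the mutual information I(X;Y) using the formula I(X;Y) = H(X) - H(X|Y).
0.2839 bits

I(X;Y) = H(X) - H(X|Y)

Marginal of X (row sums):
  P(X=0) = 1/55 + 4/55 + 2/11 = 3/11
  P(X=1) = 6/55 + 1/55 + 21/55 = 28/55
  P(X=2) = 2/55 + 8/55 + 2/55 = 12/55
H(X) = -[(3/11)·log₂(3/11) + (28/55)·log₂(28/55) + (12/55)·log₂(12/55)]
  = 0.5112 + 0.4959 + 0.4792 = 1.4863 bits

Marginal of Y (column sums):
  P(Y=0) = 1/55 + 6/55 + 2/55 = 9/55
  P(Y=1) = 4/55 + 1/55 + 8/55 = 13/55
  P(Y=2) = 2/11 + 21/55 + 2/55 = 3/5
H(X|Y) = Σ_y P(y)·H(X|Y=y):
  Y=0: P(Y=0) = 9/55, P(X|Y=0) = (1/9, 2/3, 2/9) → H(X|Y=0) = 1.2244
  Y=1: P(Y=1) = 13/55, P(X|Y=1) = (4/13, 1/13, 8/13) → H(X|Y=1) = 1.2389
  Y=2: P(Y=2) = 3/5, P(X|Y=2) = (10/33, 7/11, 2/33) → H(X|Y=2) = 1.1820
H(X|Y) = (9/55)·1.2244 + (13/55)·1.2389 + (3/5)·1.1820 = 1.2024 bits

I(X;Y) = H(X) - H(X|Y) = 1.4863 - 1.2024 = 0.2839 bits

Cross-check via I(X;Y) = H(X) + H(Y) - H(X,Y): computing H(Y) from the column sums and H(X,Y) from the 9 cells in the same way gives H(Y) = 1.3614 bits and H(X,Y) = 2.5638 bits, so
I(X;Y) = 1.4863 + 1.3614 - 2.5638 = 0.2839 bits ✓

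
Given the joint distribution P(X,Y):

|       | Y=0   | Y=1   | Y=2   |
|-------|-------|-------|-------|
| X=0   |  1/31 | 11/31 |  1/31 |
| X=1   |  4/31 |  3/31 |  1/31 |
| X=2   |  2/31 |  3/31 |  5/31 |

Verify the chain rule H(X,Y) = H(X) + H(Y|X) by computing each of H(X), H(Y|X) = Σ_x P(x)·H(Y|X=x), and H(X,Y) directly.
H(X) = 1.5566 bits, H(Y|X) = 1.1662 bits, H(X,Y) = 2.7228 bits

Marginal of X (row sums):
  P(X=0) = 1/31 + 11/31 + 1/31 = 13/31
  P(X=1) = 4/31 + 3/31 + 1/31 = 8/31
  P(X=2) = 2/31 + 3/31 + 5/31 = 10/31
H(X) = -[(13/31)·log₂(13/31) + (8/31)·log₂(8/31) + (10/31)·log₂(10/31)]
  = 0.52577 + 0.50431 + 0.52654 = 1.5566 bits

H(Y|X) = Σ_x P(x)·H(Y|X=x):
  X=0: P(X=0) = 13/31, P(Y|X=0) = (1/13, 11/13, 1/13) → H(Y|X=0) = 0.77323
  X=1: P(X=1) = 8/31, P(Y|X=1) = (1/2, 3/8, 1/8) → H(Y|X=1) = 1.40564
  X=2: P(X=2) = 10/31, P(Y|X=2) = (1/5, 3/10, 1/2) → H(Y|X=2) = 1.48548
H(Y|X) = (13/31)·0.77323 + (8/31)·1.40564 + (10/31)·1.48548 = 1.1662 bits

H(X,Y) = -Σ_{x,y} P(x,y) log₂ P(x,y). Per-cell terms -P(x,y)·log₂P(x,y):
  X=0: 0.15981, 0.53040, 0.15981
  X=1: 0.38119, 0.32605, 0.15981
  X=2: 0.25511, 0.32605, 0.42456
Sum of the 9 terms: H(X,Y) = 2.7228 bits

Chain rule check:
  H(X) + H(Y|X) = 1.5566 + 1.1662 = 2.7228 bits
  H(X,Y) = 2.7228 bits
✓ Chain rule verified.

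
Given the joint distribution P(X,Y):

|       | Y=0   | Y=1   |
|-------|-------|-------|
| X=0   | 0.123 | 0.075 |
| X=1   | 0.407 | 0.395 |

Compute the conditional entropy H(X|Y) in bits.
0.7119 bits

H(X|Y) = H(X,Y) - H(Y)

H(X,Y) = -Σ_{x,y} P(x,y) log₂ P(x,y). Per-cell terms -P(x,y)·log₂P(x,y):
  X=0: 0.3719, 0.2803
  X=1: 0.5278, 0.5293
Sum of the 4 terms: H(X,Y) = 1.7093 bits

Marginal of Y (column sums):
  P(Y=0) = 0.123 + 0.407 = 0.530
  P(Y=1) = 0.075 + 0.395 = 0.470
H(Y) = -[0.530·log₂(0.530) + 0.470·log₂(0.470)]
  = 0.4854 + 0.5120 = 0.9974 bits

H(X|Y) = H(X,Y) - H(Y) = 1.7093 - 0.9974 = 0.7119 bits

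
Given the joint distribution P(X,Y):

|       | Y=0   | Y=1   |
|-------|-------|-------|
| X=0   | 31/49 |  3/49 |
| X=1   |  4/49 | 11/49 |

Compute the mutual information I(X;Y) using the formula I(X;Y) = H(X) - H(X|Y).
0.3083 bits

I(X;Y) = H(X) - H(X|Y)

Marginal of X (row sums):
  P(X=0) = 31/49 + 3/49 = 34/49
  P(X=1) = 4/49 + 11/49 = 15/49
H(X) = -[(34/49)·log₂(34/49) + (15/49)·log₂(15/49)]
  = 0.365845 + 0.522802 = 0.88865 bits

Marginal of Y (column sums):
  P(Y=0) = 31/49 + 4/49 = 5/7
  P(Y=1) = 3/49 + 11/49 = 2/7
H(X|Y) = Σ_y P(y)·H(X|Y=y):
  Y=0: P(Y=0) = 5/7, P(X|Y=0) = (31/35, 4/35) → H(X|Y=0) = 0.512709
  Y=1: P(Y=1) = 2/7, P(X|Y=1) = (3/14, 11/14) → H(X|Y=1) = 0.749595
H(X|Y) = (5/7)·0.512709 + (2/7)·0.749595 = 0.58039 bits

I(X;Y) = H(X) - H(X|Y) = 0.88865 - 0.58039 = 0.3083 bits

Cross-check via I(X;Y) = H(X) + H(Y) - H(X,Y): computing H(Y) from the column sums and H(X,Y) from the 4 cells in the same way gives H(Y) = 0.86312 bits and H(X,Y) = 1.44351 bits, so
I(X;Y) = 0.88865 + 0.86312 - 1.44351 = 0.3083 bits ✓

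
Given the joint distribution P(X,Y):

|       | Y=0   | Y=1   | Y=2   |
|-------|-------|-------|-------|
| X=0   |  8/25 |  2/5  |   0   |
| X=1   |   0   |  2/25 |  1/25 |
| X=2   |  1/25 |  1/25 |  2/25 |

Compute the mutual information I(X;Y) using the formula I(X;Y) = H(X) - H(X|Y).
0.3245 bits

I(X;Y) = H(X) - H(X|Y)

Marginal of X (row sums):
  P(X=0) = 8/25 + 2/5 + 0 = 18/25
  P(X=1) = 0 + 2/25 + 1/25 = 3/25
  P(X=2) = 1/25 + 1/25 + 2/25 = 4/25
H(X) = -[(18/25)·log₂(18/25) + (3/25)·log₂(3/25) + (4/25)·log₂(4/25)]
  = 0.34123 + 0.36707 + 0.42302 = 1.1313 bits

Marginal of Y (column sums):
  P(Y=0) = 8/25 + 0 + 1/25 = 9/25
  P(Y=1) = 2/5 + 2/25 + 1/25 = 13/25
  P(Y=2) = 0 + 1/25 + 2/25 = 3/25
H(X|Y) = Σ_y P(y)·H(X|Y=y):
  Y=0: P(Y=0) = 9/25, P(X|Y=0) = (8/9, 0, 1/9) → H(X|Y=0) = 0.50326
  Y=1: P(Y=1) = 13/25, P(X|Y=1) = (10/13, 2/13, 1/13) → H(X|Y=1) = 0.99126
  Y=2: P(Y=2) = 3/25, P(X|Y=2) = (0, 1/3, 2/3) → H(X|Y=2) = 0.91830
H(X|Y) = (9/25)·0.50326 + (13/25)·0.99126 + (3/25)·0.91830 = 0.8068 bits

I(X;Y) = H(X) - H(X|Y) = 1.1313 - 0.8068 = 0.3245 bits

Cross-check via I(X;Y) = H(X) + H(Y) - H(X,Y): computing H(Y) from the column sums and H(X,Y) from the 9 cells in the same way gives H(Y) = 1.3883 bits and H(X,Y) = 2.1951 bits, so
I(X;Y) = 1.1313 + 1.3883 - 2.1951 = 0.3245 bits ✓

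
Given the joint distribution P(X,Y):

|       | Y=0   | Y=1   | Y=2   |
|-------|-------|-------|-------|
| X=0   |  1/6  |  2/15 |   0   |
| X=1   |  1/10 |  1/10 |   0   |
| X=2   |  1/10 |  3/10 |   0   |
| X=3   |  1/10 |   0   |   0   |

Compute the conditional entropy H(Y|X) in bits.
0.8218 bits

H(Y|X) = H(X,Y) - H(X)

H(X,Y) = -Σ_{x,y} P(x,y) log₂ P(x,y). Per-cell terms -P(x,y)·log₂P(x,y):
  X=0: 0.43083, 0.38759, 0.00000
  X=1: 0.33219, 0.33219, 0.00000
  X=2: 0.33219, 0.52109, 0.00000
  X=3: 0.33219, 0.00000, 0.00000
  (cells with P = 0 contribute 0)
Sum of the 12 terms: H(X,Y) = 2.66827 bits

Marginal of X (row sums):
  P(X=0) = 1/6 + 2/15 + 0 = 3/10
  P(X=1) = 1/10 + 1/10 + 0 = 1/5
  P(X=2) = 1/10 + 3/10 + 0 = 2/5
  P(X=3) = 1/10 + 0 + 0 = 1/10
H(X) = -[(3/10)·log₂(3/10) + (1/5)·log₂(1/5) + (2/5)·log₂(2/5) + (1/10)·log₂(1/10)]
  = 0.52109 + 0.46439 + 0.52877 + 0.33219 = 1.84644 bits

H(Y|X) = H(X,Y) - H(X) = 2.66827 - 1.84644 = 0.8218 bits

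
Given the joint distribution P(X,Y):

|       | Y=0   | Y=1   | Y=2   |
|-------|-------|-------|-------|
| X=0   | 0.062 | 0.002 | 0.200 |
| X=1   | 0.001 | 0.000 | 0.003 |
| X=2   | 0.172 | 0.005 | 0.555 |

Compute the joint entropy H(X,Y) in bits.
1.7126 bits

H(X,Y) = -Σ_{x,y} P(x,y) log₂ P(x,y). Per-cell terms -P(x,y)·log₂P(x,y):
  X=0: 0.24872, 0.01793, 0.46439
  X=1: 0.00997, 0.00000, 0.02514
  X=2: 0.43680, 0.03822, 0.47144
  (cells with P = 0 contribute 0)
Sum of the 9 terms: H(X,Y) = 1.7126 bits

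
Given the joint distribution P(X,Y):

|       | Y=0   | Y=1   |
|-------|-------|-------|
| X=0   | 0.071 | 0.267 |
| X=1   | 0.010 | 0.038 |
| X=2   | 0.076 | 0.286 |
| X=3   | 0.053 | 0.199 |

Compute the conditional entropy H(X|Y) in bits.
1.7710 bits

H(X|Y) = H(X,Y) - H(Y)

H(X,Y) = -Σ_{x,y} P(x,y) log₂ P(x,y). Per-cell terms -P(x,y)·log₂P(x,y):
  X=0: 0.2709, 0.5087
  X=1: 0.0664, 0.1793
  X=2: 0.2826, 0.5165
  X=3: 0.2246, 0.4635
Sum of the 8 terms: H(X,Y) = 2.5125 bits

Marginal of Y (column sums):
  P(Y=0) = 0.071 + 0.010 + 0.076 + 0.053 = 0.210
  P(Y=1) = 0.267 + 0.038 + 0.286 + 0.199 = 0.790
H(Y) = -[0.210·log₂(0.210) + 0.790·log₂(0.790)]
  = 0.4728 + 0.2687 = 0.7415 bits

H(X|Y) = H(X,Y) - H(Y) = 2.5125 - 0.7415 = 1.7710 bits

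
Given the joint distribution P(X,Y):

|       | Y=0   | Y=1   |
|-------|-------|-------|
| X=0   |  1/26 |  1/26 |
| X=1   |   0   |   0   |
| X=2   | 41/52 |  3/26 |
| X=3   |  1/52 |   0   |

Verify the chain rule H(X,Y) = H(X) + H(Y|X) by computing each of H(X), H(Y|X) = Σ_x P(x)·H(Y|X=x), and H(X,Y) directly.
H(X) = 0.5261 bits, H(Y|X) = 0.5749 bits, H(X,Y) = 1.1010 bits

Marginal of X (row sums):
  P(X=0) = 1/26 + 1/26 = 1/13
  P(X=1) = 0 + 0 = 0
  P(X=2) = 41/52 + 3/26 = 47/52
  P(X=3) = 1/52 + 0 = 1/52
H(X) = -[(1/13)·log₂(1/13) + (47/52)·log₂(47/52) + (1/52)·log₂(1/52)]   (outcomes with P = 0 contribute 0)
  = 0.28465 + 0.13183 + 0.10962 = 0.5261 bits

H(Y|X) = Σ_x P(x)·H(Y|X=x):
  X=0: P(X=0) = 1/13, P(Y|X=0) = (1/2, 1/2) → H(Y|X=0) = 1.00000
  X=1: P(X=1) = 0 → contributes 0
  X=2: P(X=2) = 47/52, P(Y|X=2) = (41/47, 6/47) → H(Y|X=2) = 0.55098
  X=3: P(X=3) = 1/52, P(Y|X=3) = (1, 0) → H(Y|X=3) = 0.00000
H(Y|X) = (1/13)·1.00000 + (47/52)·0.55098 + (1/52)·0.00000 = 0.5749 bits

H(X,Y) = -Σ_{x,y} P(x,y) log₂ P(x,y). Per-cell terms -P(x,y)·log₂P(x,y):
  X=0: 0.18079, 0.18079
  X=1: 0.00000, 0.00000
  X=2: 0.27035, 0.35948
  X=3: 0.10962, 0.00000
  (cells with P = 0 contribute 0)
Sum of the 8 terms: H(X,Y) = 1.1010 bits

Chain rule check:
  H(X) + H(Y|X) = 0.5261 + 0.5749 = 1.1010 bits
  H(X,Y) = 1.1010 bits
✓ Chain rule verified.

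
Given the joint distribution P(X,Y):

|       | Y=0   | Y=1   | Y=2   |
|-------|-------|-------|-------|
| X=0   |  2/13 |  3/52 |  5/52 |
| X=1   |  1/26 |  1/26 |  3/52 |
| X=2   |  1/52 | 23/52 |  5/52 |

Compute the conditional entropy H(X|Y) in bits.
1.0768 bits

H(X|Y) = H(X,Y) - H(Y)

H(X,Y) = -Σ_{x,y} P(x,y) log₂ P(x,y). Per-cell terms -P(x,y)·log₂P(x,y):
  X=0: 0.4155, 0.2374, 0.3249
  X=1: 0.1808, 0.1808, 0.2374
  X=2: 0.1096, 0.5205, 0.3249
Sum of the 9 terms: H(X,Y) = 2.5318 bits

Marginal of Y (column sums):
  P(Y=0) = 2/13 + 1/26 + 1/52 = 11/52
  P(Y=1) = 3/52 + 1/26 + 23/52 = 7/13
  P(Y=2) = 5/52 + 3/52 + 5/52 = 1/4
H(Y) = -[(11/52)·log₂(11/52) + (7/13)·log₂(7/13) + (1/4)·log₂(1/4)]
  = 0.4741 + 0.4809 + 0.5000 = 1.4550 bits

H(X|Y) = H(X,Y) - H(Y) = 2.5318 - 1.4550 = 1.0768 bits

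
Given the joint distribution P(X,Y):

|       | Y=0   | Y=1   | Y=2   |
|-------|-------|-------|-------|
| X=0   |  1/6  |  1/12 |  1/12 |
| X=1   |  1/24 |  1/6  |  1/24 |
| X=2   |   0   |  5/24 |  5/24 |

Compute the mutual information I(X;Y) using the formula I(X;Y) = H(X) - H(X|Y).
0.2861 bits

I(X;Y) = H(X) - H(X|Y)

Marginal of X (row sums):
  P(X=0) = 1/6 + 1/12 + 1/12 = 1/3
  P(X=1) = 1/24 + 1/6 + 1/24 = 1/4
  P(X=2) = 0 + 5/24 + 5/24 = 5/12
H(X) = -[(1/3)·log₂(1/3) + (1/4)·log₂(1/4) + (5/12)·log₂(5/12)]
  = 0.5283 + 0.5000 + 0.5263 = 1.5546 bits

Marginal of Y (column sums):
  P(Y=0) = 1/6 + 1/24 + 0 = 5/24
  P(Y=1) = 1/12 + 1/6 + 5/24 = 11/24
  P(Y=2) = 1/12 + 1/24 + 5/24 = 1/3
H(X|Y) = Σ_y P(y)·H(X|Y=y):
  Y=0: P(Y=0) = 5/24, P(X|Y=0) = (4/5, 1/5, 0) → H(X|Y=0) = 0.7219
  Y=1: P(Y=1) = 11/24, P(X|Y=1) = (2/11, 4/11, 5/11) → H(X|Y=1) = 1.4949
  Y=2: P(Y=2) = 1/3, P(X|Y=2) = (1/4, 1/8, 5/8) → H(X|Y=2) = 1.2988
H(X|Y) = (5/24)·0.7219 + (11/24)·1.4949 + (1/3)·1.2988 = 1.2685 bits

I(X;Y) = H(X) - H(X|Y) = 1.5546 - 1.2685 = 0.2861 bits

Cross-check via I(X;Y) = H(X) + H(Y) - H(X,Y): computing H(Y) from the column sums and H(X,Y) from the 9 cells in the same way gives H(Y) = 1.5157 bits and H(X,Y) = 2.7842 bits, so
I(X;Y) = 1.5546 + 1.5157 - 2.7842 = 0.2861 bits ✓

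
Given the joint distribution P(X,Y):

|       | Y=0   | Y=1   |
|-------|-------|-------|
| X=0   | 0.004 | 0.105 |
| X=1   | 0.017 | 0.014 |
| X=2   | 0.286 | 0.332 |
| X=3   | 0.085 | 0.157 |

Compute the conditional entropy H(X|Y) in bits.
1.3596 bits

H(X|Y) = H(X,Y) - H(Y)

H(X,Y) = -Σ_{x,y} P(x,y) log₂ P(x,y). Per-cell terms -P(x,y)·log₂P(x,y):
  X=0: 0.0319, 0.3414
  X=1: 0.0999, 0.0862
  X=2: 0.5165, 0.5281
  X=3: 0.3023, 0.4194
Sum of the 8 terms: H(X,Y) = 2.3257 bits

Marginal of Y (column sums):
  P(Y=0) = 0.004 + 0.017 + 0.286 + 0.085 = 0.392
  P(Y=1) = 0.105 + 0.014 + 0.332 + 0.157 = 0.608
H(Y) = -[0.392·log₂(0.392) + 0.608·log₂(0.608)]
  = 0.5296 + 0.4365 = 0.9661 bits

H(X|Y) = H(X,Y) - H(Y) = 2.3257 - 0.9661 = 1.3596 bits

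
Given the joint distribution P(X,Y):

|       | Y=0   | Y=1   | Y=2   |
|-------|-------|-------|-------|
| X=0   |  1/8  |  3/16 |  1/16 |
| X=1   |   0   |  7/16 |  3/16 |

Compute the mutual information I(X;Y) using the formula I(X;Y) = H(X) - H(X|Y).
0.2008 bits

I(X;Y) = H(X) - H(X|Y)

Marginal of X (row sums):
  P(X=0) = 1/8 + 3/16 + 1/16 = 3/8
  P(X=1) = 0 + 7/16 + 3/16 = 5/8
H(X) = -[(3/8)·log₂(3/8) + (5/8)·log₂(5/8)]
  = 0.5306 + 0.4238 = 0.9544 bits

Marginal of Y (column sums):
  P(Y=0) = 1/8 + 0 = 1/8
  P(Y=1) = 3/16 + 7/16 = 5/8
  P(Y=2) = 1/16 + 3/16 = 1/4
H(X|Y) = Σ_y P(y)·H(X|Y=y):
  Y=0: P(Y=0) = 1/8, P(X|Y=0) = (1, 0) → H(X|Y=0) = 0.0000
  Y=1: P(Y=1) = 5/8, P(X|Y=1) = (3/10, 7/10) → H(X|Y=1) = 0.8813
  Y=2: P(Y=2) = 1/4, P(X|Y=2) = (1/4, 3/4) → H(X|Y=2) = 0.8113
H(X|Y) = (1/8)·0.0000 + (5/8)·0.8813 + (1/4)·0.8113 = 0.7536 bits

I(X;Y) = H(X) - H(X|Y) = 0.9544 - 0.7536 = 0.2008 bits

Cross-check via I(X;Y) = H(X) + H(Y) - H(X,Y): computing H(Y) from the column sums and H(X,Y) from the 6 cells in the same way gives H(Y) = 1.2988 bits and H(X,Y) = 2.0524 bits, so
I(X;Y) = 0.9544 + 1.2988 - 2.0524 = 0.2008 bits ✓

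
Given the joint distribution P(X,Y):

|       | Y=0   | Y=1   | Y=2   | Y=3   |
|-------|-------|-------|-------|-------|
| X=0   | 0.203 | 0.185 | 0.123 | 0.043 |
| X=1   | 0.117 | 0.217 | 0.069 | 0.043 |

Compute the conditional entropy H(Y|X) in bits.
1.7947 bits

H(Y|X) = H(X,Y) - H(X)

H(X,Y) = -Σ_{x,y} P(x,y) log₂ P(x,y). Per-cell terms -P(x,y)·log₂P(x,y):
  X=0: 0.466991, 0.450365, 0.371862, 0.195199
  X=1: 0.362164, 0.478319, 0.266151, 0.195199
Sum of the 8 terms: H(X,Y) = 2.78625 bits

Marginal of X (row sums):
  P(X=0) = 0.203 + 0.185 + 0.123 + 0.043 = 0.554
  P(X=1) = 0.117 + 0.217 + 0.069 + 0.043 = 0.446
H(X) = -[0.554·log₂(0.554) + 0.446·log₂(0.446)]
  = 0.472031 + 0.519538 = 0.99157 bits

H(Y|X) = H(X,Y) - H(X) = 2.78625 - 0.99157 = 1.7947 bits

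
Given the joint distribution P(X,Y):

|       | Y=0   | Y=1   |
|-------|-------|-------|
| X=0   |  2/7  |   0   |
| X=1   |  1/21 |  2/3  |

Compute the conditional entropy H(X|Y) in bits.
0.1972 bits

H(X|Y) = H(X,Y) - H(Y)

H(X,Y) = -Σ_{x,y} P(x,y) log₂ P(x,y). Per-cell terms -P(x,y)·log₂P(x,y):
  X=0: 0.51639, 0.00000
  X=1: 0.20916, 0.38998
  (cells with P = 0 contribute 0)
Sum of the 4 terms: H(X,Y) = 1.1155 bits

Marginal of Y (column sums):
  P(Y=0) = 2/7 + 1/21 = 1/3
  P(Y=1) = 0 + 2/3 = 2/3
H(Y) = -[(1/3)·log₂(1/3) + (2/3)·log₂(2/3)]
  = 0.52832 + 0.38998 = 0.9183 bits

H(X|Y) = H(X,Y) - H(Y) = 1.1155 - 0.9183 = 0.1972 bits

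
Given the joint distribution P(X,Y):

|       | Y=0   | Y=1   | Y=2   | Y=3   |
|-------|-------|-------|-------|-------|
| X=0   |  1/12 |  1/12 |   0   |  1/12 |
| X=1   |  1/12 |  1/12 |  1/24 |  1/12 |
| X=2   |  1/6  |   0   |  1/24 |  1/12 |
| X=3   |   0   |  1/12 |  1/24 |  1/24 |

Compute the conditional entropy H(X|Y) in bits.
1.6632 bits

H(X|Y) = H(X,Y) - H(Y)

H(X,Y) = -Σ_{x,y} P(x,y) log₂ P(x,y). Per-cell terms -P(x,y)·log₂P(x,y):
  X=0: 0.29875, 0.29875, 0.00000, 0.29875
  X=1: 0.29875, 0.29875, 0.19104, 0.29875
  X=2: 0.43083, 0.00000, 0.19104, 0.29875
  X=3: 0.00000, 0.29875, 0.19104, 0.19104
  (cells with P = 0 contribute 0)
Sum of the 16 terms: H(X,Y) = 3.5850 bits

Marginal of Y (column sums):
  P(Y=0) = 1/12 + 1/12 + 1/6 + 0 = 1/3
  P(Y=1) = 1/12 + 1/12 + 0 + 1/12 = 1/4
  P(Y=2) = 0 + 1/24 + 1/24 + 1/24 = 1/8
  P(Y=3) = 1/12 + 1/12 + 1/12 + 1/24 = 7/24
H(Y) = -[(1/3)·log₂(1/3) + (1/4)·log₂(1/4) + (1/8)·log₂(1/8) + (7/24)·log₂(7/24)]
  = 0.52832 + 0.50000 + 0.37500 + 0.51847 = 1.9218 bits

H(X|Y) = H(X,Y) - H(Y) = 3.5850 - 1.9218 = 1.6632 bits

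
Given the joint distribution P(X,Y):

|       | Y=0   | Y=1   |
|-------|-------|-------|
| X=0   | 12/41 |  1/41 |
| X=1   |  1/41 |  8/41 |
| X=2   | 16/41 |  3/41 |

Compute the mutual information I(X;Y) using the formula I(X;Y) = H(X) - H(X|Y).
0.3460 bits

I(X;Y) = H(X) - H(X|Y)

Marginal of X (row sums):
  P(X=0) = 12/41 + 1/41 = 13/41
  P(X=1) = 1/41 + 8/41 = 9/41
  P(X=2) = 16/41 + 3/41 = 19/41
H(X) = -[(13/41)·log₂(13/41) + (9/41)·log₂(9/41) + (19/41)·log₂(19/41)]
  = 0.525426 + 0.480211 + 0.514216 = 1.51985 bits

Marginal of Y (column sums):
  P(Y=0) = 12/41 + 1/41 + 16/41 = 29/41
  P(Y=1) = 1/41 + 8/41 + 3/41 = 12/41
H(X|Y) = Σ_y P(y)·H(X|Y=y):
  Y=0: P(Y=0) = 29/41, P(X|Y=0) = (12/29, 1/29, 16/29) → H(X|Y=0) = 1.167652
  Y=1: P(Y=1) = 12/41, P(X|Y=1) = (1/12, 2/3, 1/4) → H(X|Y=1) = 1.188722
H(X|Y) = (29/41)·1.167652 + (12/41)·1.188722 = 1.17382 bits

I(X;Y) = H(X) - H(X|Y) = 1.51985 - 1.17382 = 0.3460 bits

Cross-check via I(X;Y) = H(X) + H(Y) - H(X,Y): computing H(Y) from the column sums and H(X,Y) from the 6 cells in the same way gives H(Y) = 0.87216 bits and H(X,Y) = 2.04598 bits, so
I(X;Y) = 1.51985 + 0.87216 - 2.04598 = 0.3460 bits ✓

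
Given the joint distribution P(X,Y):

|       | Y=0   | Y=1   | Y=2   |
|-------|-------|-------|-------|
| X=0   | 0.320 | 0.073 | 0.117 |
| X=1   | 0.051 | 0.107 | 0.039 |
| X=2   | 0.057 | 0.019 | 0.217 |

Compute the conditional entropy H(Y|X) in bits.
1.2568 bits

H(Y|X) = H(X,Y) - H(X)

H(X,Y) = -Σ_{x,y} P(x,y) log₂ P(x,y). Per-cell terms -P(x,y)·log₂P(x,y):
  X=0: 0.52603, 0.27565, 0.36216
  X=1: 0.21896, 0.34500, 0.18253
  X=2: 0.23557, 0.10864, 0.47832
Sum of the 9 terms: H(X,Y) = 2.7329 bits

Marginal of X (row sums):
  P(X=0) = 0.320 + 0.073 + 0.117 = 0.510
  P(X=1) = 0.051 + 0.107 + 0.039 = 0.197
  P(X=2) = 0.057 + 0.019 + 0.217 = 0.293
H(X) = -[0.510·log₂(0.510) + 0.197·log₂(0.197) + 0.293·log₂(0.293)]
  = 0.49543 + 0.46172 + 0.51891 = 1.4761 bits

H(Y|X) = H(X,Y) - H(X) = 2.7329 - 1.4761 = 1.2568 bits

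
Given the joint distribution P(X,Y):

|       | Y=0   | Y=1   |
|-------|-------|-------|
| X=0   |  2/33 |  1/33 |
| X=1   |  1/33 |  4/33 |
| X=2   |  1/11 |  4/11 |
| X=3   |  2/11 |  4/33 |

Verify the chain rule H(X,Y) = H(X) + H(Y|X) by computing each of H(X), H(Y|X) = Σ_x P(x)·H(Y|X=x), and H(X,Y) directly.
H(X) = 1.7660 bits, H(Y|X) = 0.8152 bits, H(X,Y) = 2.5812 bits

Marginal of X (row sums):
  P(X=0) = 2/33 + 1/33 = 1/11
  P(X=1) = 1/33 + 4/33 = 5/33
  P(X=2) = 1/11 + 4/11 = 5/11
  P(X=3) = 2/11 + 4/33 = 10/33
H(X) = -[(1/11)·log₂(1/11) + (5/33)·log₂(5/33) + (5/11)·log₂(5/11) + (10/33)·log₂(10/33)]
  = 0.31449 + 0.41249 + 0.51705 + 0.52196 = 1.7660 bits

H(Y|X) = Σ_x P(x)·H(Y|X=x):
  X=0: P(X=0) = 1/11, P(Y|X=0) = (2/3, 1/3) → H(Y|X=0) = 0.91830
  X=1: P(X=1) = 5/33, P(Y|X=1) = (1/5, 4/5) → H(Y|X=1) = 0.72193
  X=2: P(X=2) = 5/11, P(Y|X=2) = (1/5, 4/5) → H(Y|X=2) = 0.72193
  X=3: P(X=3) = 10/33, P(Y|X=3) = (3/5, 2/5) → H(Y|X=3) = 0.97095
H(Y|X) = (1/11)·0.91830 + (5/33)·0.72193 + (5/11)·0.72193 + (10/33)·0.97095 = 0.8152 bits

H(X,Y) = -Σ_{x,y} P(x,y) log₂ P(x,y). Per-cell terms -P(x,y)·log₂P(x,y):
  X=0: 0.24511, 0.15286
  X=1: 0.15286, 0.36902
  X=2: 0.31449, 0.53070
  X=3: 0.44717, 0.36902
Sum of the 8 terms: H(X,Y) = 2.5812 bits

Chain rule check:
  H(X) + H(Y|X) = 1.7660 + 0.8152 = 2.5812 bits
  H(X,Y) = 2.5812 bits
✓ Chain rule verified.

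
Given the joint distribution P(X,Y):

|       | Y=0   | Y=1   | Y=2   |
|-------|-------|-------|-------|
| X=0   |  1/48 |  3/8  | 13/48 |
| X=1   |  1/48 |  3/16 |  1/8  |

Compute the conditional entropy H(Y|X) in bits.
1.1833 bits

H(Y|X) = H(X,Y) - H(X)

H(X,Y) = -Σ_{x,y} P(x,y) log₂ P(x,y). Per-cell terms -P(x,y)·log₂P(x,y):
  X=0: 0.1164, 0.5306, 0.5104
  X=1: 0.1164, 0.4528, 0.3750
Sum of the 6 terms: H(X,Y) = 2.1016 bits

Marginal of X (row sums):
  P(X=0) = 1/48 + 3/8 + 13/48 = 2/3
  P(X=1) = 1/48 + 3/16 + 1/8 = 1/3
H(X) = -[(2/3)·log₂(2/3) + (1/3)·log₂(1/3)]
  = 0.3900 + 0.5283 = 0.9183 bits

H(Y|X) = H(X,Y) - H(X) = 2.1016 - 0.9183 = 1.1833 bits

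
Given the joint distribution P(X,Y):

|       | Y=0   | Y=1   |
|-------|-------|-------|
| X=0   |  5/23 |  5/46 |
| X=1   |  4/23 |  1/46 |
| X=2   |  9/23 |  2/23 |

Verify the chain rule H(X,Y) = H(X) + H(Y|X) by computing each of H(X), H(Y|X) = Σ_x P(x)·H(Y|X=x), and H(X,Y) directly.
H(X) = 1.4966 bits, H(Y|X) = 0.7251 bits, H(X,Y) = 2.2217 bits

Marginal of X (row sums):
  P(X=0) = 5/23 + 5/46 = 15/46
  P(X=1) = 4/23 + 1/46 = 9/46
  P(X=2) = 9/23 + 2/23 = 11/23
H(X) = -[(15/46)·log₂(15/46) + (9/46)·log₂(9/46) + (11/23)·log₂(11/23)]
  = 0.52718 + 0.46049 + 0.50893 = 1.4966 bits

H(Y|X) = Σ_x P(x)·H(Y|X=x):
  X=0: P(X=0) = 15/46, P(Y|X=0) = (2/3, 1/3) → H(Y|X=0) = 0.91830
  X=1: P(X=1) = 9/46, P(Y|X=1) = (8/9, 1/9) → H(Y|X=1) = 0.50326
  X=2: P(X=2) = 11/23, P(Y|X=2) = (9/11, 2/11) → H(Y|X=2) = 0.68404
H(Y|X) = (15/46)·0.91830 + (9/46)·0.50326 + (11/23)·0.68404 = 0.7251 bits

H(X,Y) = -Σ_{x,y} P(x,y) log₂ P(x,y). Per-cell terms -P(x,y)·log₂P(x,y):
  X=0: 0.47862, 0.34800
  X=1: 0.43888, 0.12008
  X=2: 0.52968, 0.30640
Sum of the 6 terms: H(X,Y) = 2.2217 bits

Chain rule check:
  H(X) + H(Y|X) = 1.4966 + 0.7251 = 2.2217 bits
  H(X,Y) = 2.2217 bits
✓ Chain rule verified.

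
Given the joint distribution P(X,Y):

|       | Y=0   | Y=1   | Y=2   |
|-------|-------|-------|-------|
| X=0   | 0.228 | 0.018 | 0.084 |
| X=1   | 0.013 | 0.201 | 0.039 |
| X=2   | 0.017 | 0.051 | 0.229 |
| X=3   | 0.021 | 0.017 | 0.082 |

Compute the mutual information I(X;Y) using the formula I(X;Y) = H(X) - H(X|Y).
0.5313 bits

I(X;Y) = H(X) - H(X|Y)

Marginal of X (row sums):
  P(X=0) = 0.228 + 0.018 + 0.084 = 0.330
  P(X=1) = 0.013 + 0.201 + 0.039 = 0.253
  P(X=2) = 0.017 + 0.051 + 0.229 = 0.297
  P(X=3) = 0.021 + 0.017 + 0.082 = 0.120
H(X) = -[0.330·log₂(0.330) + 0.253·log₂(0.253) + 0.297·log₂(0.297) + 0.120·log₂(0.120)]
  = 0.527822 + 0.501646 + 0.520185 + 0.367067 = 1.91672 bits

Marginal of Y (column sums):
  P(Y=0) = 0.228 + 0.013 + 0.017 + 0.021 = 0.279
  P(Y=1) = 0.018 + 0.201 + 0.051 + 0.017 = 0.287
  P(Y=2) = 0.084 + 0.039 + 0.229 + 0.082 = 0.434
H(X|Y) = Σ_y P(y)·H(X|Y=y):
  Y=0: P(Y=0) = 0.279, P(X|Y=0) = (76/93, 13/279, 17/279, 7/93) → H(X|Y=0) = 0.970967
  Y=1: P(Y=1) = 0.287, P(X|Y=1) = (18/287, 201/287, 51/287, 17/287) → H(X|Y=1) = 1.294870
  Y=2: P(Y=2) = 0.434, P(X|Y=2) = (6/31, 39/434, 229/434, 41/217) → H(X|Y=2) = 1.711822
H(X|Y) = 0.279·0.970967 + 0.287·1.294870 + 0.434·1.711822 = 1.38546 bits

I(X;Y) = H(X) - H(X|Y) = 1.91672 - 1.38546 = 0.5313 bits

Cross-check via I(X;Y) = H(X) + H(Y) - H(X,Y): computing H(Y) from the column sums and H(X,Y) from the 12 cells in the same way gives H(Y) = 1.55331 bits and H(X,Y) = 2.93877 bits, so
I(X;Y) = 1.91672 + 1.55331 - 2.93877 = 0.5313 bits ✓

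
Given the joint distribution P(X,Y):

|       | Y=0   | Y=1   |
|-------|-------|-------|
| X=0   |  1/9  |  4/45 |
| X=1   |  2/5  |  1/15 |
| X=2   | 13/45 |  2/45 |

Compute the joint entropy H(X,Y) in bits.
2.1690 bits

H(X,Y) = -Σ_{x,y} P(x,y) log₂ P(x,y). Per-cell terms -P(x,y)·log₂P(x,y):
  X=0: 0.3522, 0.3104
  X=1: 0.5288, 0.2605
  X=2: 0.5175, 0.1996
Sum of the 6 terms: H(X,Y) = 2.1690 bits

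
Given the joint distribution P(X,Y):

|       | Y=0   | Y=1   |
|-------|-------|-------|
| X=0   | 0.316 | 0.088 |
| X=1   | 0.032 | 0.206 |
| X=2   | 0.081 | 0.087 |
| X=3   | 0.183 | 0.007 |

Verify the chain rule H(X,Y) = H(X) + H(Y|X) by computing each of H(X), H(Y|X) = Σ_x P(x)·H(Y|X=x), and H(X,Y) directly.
H(X) = 1.9087 bits, H(Y|X) = 0.6521 bits, H(X,Y) = 2.5609 bits

Marginal of X (row sums):
  P(X=0) = 0.316 + 0.088 = 0.404
  P(X=1) = 0.032 + 0.206 = 0.238
  P(X=2) = 0.081 + 0.087 = 0.168
  P(X=3) = 0.183 + 0.007 = 0.190
H(X) = -[0.404·log₂(0.404) + 0.238·log₂(0.238) + 0.168·log₂(0.168) + 0.190·log₂(0.190)]
  = 0.5283 + 0.4929 + 0.4323 + 0.4552 = 1.9087 bits

H(Y|X) = Σ_x P(x)·H(Y|X=x):
  X=0: P(X=0) = 0.404, P(Y|X=0) = (79/101, 22/101) → H(Y|X=0) = 0.7562
  X=1: P(X=1) = 0.238, P(Y|X=1) = (16/119, 103/119) → H(Y|X=1) = 0.5695
  X=2: P(X=2) = 0.168, P(Y|X=2) = (27/56, 29/56) → H(Y|X=2) = 0.9991
  X=3: P(X=3) = 0.190, P(Y|X=3) = (183/190, 7/190) → H(Y|X=3) = 0.2276
H(Y|X) = 0.404·0.7562 + 0.238·0.5695 + 0.168·0.9991 + 0.190·0.2276 = 0.6521 bits

H(X,Y) = -Σ_{x,y} P(x,y) log₂ P(x,y). Per-cell terms -P(x,y)·log₂P(x,y):
  X=0: 0.5252, 0.3086
  X=1: 0.1589, 0.4695
  X=2: 0.2937, 0.3065
  X=3: 0.4484, 0.0501
Sum of the 8 terms: H(X,Y) = 2.5609 bits

Chain rule check:
  H(X) + H(Y|X) = 1.9087 + 0.6521 = 2.5608 bits
  H(X,Y) = 2.5609 bits
✓ Chain rule verified (Δ = 0.0001 is 4-dp rounding noise: each of the three values was rounded independently).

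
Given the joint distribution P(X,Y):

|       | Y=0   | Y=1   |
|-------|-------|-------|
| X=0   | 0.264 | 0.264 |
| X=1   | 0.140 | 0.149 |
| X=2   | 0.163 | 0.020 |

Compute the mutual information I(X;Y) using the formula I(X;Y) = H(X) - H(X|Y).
0.0791 bits

I(X;Y) = H(X) - H(X|Y)

Marginal of X (row sums):
  P(X=0) = 0.264 + 0.264 = 0.528
  P(X=1) = 0.140 + 0.149 = 0.289
  P(X=2) = 0.163 + 0.020 = 0.183
H(X) = -[0.528·log₂(0.528) + 0.289·log₂(0.289) + 0.183·log₂(0.183)]
  = 0.48649 + 0.51756 + 0.44837 = 1.4524 bits

Marginal of Y (column sums):
  P(Y=0) = 0.264 + 0.140 + 0.163 = 0.567
  P(Y=1) = 0.264 + 0.149 + 0.020 = 0.433
H(X|Y) = Σ_y P(y)·H(X|Y=y):
  Y=0: P(Y=0) = 0.567, P(X|Y=0) = (88/189, 20/81, 163/567) → H(X|Y=0) = 1.52875
  Y=1: P(Y=1) = 0.433, P(X|Y=1) = (264/433, 149/433, 20/433) → H(X|Y=1) = 1.16974
H(X|Y) = 0.567·1.52875 + 0.433·1.16974 = 1.3733 bits

I(X;Y) = H(X) - H(X|Y) = 1.4524 - 1.3733 = 0.0791 bits

Cross-check via I(X;Y) = H(X) + H(Y) - H(X,Y): computing H(Y) from the column sums and H(X,Y) from the 6 cells in the same way gives H(Y) = 0.9870 bits and H(X,Y) = 2.3603 bits, so
I(X;Y) = 1.4524 + 0.9870 - 2.3603 = 0.0791 bits ✓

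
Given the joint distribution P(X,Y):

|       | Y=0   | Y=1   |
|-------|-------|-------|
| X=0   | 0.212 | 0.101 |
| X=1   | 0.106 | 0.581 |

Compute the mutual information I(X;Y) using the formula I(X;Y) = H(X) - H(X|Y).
0.1919 bits

I(X;Y) = H(X) - H(X|Y)

Marginal of X (row sums):
  P(X=0) = 0.212 + 0.101 = 0.313
  P(X=1) = 0.106 + 0.581 = 0.687
H(X) = -[0.313·log₂(0.313) + 0.687·log₂(0.687)]
  = 0.52451 + 0.37209 = 0.8966 bits

Marginal of Y (column sums):
  P(Y=0) = 0.212 + 0.106 = 0.318
  P(Y=1) = 0.101 + 0.581 = 0.682
H(X|Y) = Σ_y P(y)·H(X|Y=y):
  Y=0: P(Y=0) = 0.318, P(X|Y=0) = (2/3, 1/3) → H(X|Y=0) = 0.91830
  Y=1: P(Y=1) = 0.682, P(X|Y=1) = (101/682, 581/682) → H(X|Y=1) = 0.60505
H(X|Y) = 0.318·0.91830 + 0.682·0.60505 = 0.7047 bits

I(X;Y) = H(X) - H(X|Y) = 0.8966 - 0.7047 = 0.1919 bits

Cross-check via I(X;Y) = H(X) + H(Y) - H(X,Y): computing H(Y) from the column sums and H(X,Y) from the 4 cells in the same way gives H(Y) = 0.9022 bits and H(X,Y) = 1.6069 bits, so
I(X;Y) = 0.8966 + 0.9022 - 1.6069 = 0.1919 bits ✓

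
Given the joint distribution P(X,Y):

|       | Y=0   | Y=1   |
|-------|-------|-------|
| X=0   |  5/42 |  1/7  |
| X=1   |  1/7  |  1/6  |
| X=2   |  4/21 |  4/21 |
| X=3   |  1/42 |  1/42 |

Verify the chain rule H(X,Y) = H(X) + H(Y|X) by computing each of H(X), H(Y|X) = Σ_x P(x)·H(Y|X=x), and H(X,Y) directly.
H(X) = 1.7695 bits, H(Y|X) = 0.9971 bits, H(X,Y) = 2.7666 bits

Marginal of X (row sums):
  P(X=0) = 5/42 + 1/7 = 11/42
  P(X=1) = 1/7 + 1/6 = 13/42
  P(X=2) = 4/21 + 4/21 = 8/21
  P(X=3) = 1/42 + 1/42 = 1/21
H(X) = -[(11/42)·log₂(11/42) + (13/42)·log₂(13/42) + (8/21)·log₂(8/21) + (1/21)·log₂(1/21)]
  = 0.50623 + 0.52368 + 0.53041 + 0.20916 = 1.7695 bits

H(Y|X) = Σ_x P(x)·H(Y|X=x):
  X=0: P(X=0) = 11/42, P(Y|X=0) = (5/11, 6/11) → H(Y|X=0) = 0.99403
  X=1: P(X=1) = 13/42, P(Y|X=1) = (6/13, 7/13) → H(Y|X=1) = 0.99573
  X=2: P(X=2) = 8/21, P(Y|X=2) = (1/2, 1/2) → H(Y|X=2) = 1.00000
  X=3: P(X=3) = 1/21, P(Y|X=3) = (1/2, 1/2) → H(Y|X=3) = 1.00000
H(Y|X) = (11/42)·0.99403 + (13/42)·0.99573 + (8/21)·1.00000 + (1/21)·1.00000 = 0.9971 bits

H(X,Y) = -Σ_{x,y} P(x,y) log₂ P(x,y). Per-cell terms -P(x,y)·log₂P(x,y):
  X=0: 0.36552, 0.40105
  X=1: 0.40105, 0.43083
  X=2: 0.45568, 0.45568
  X=3: 0.12839, 0.12839
Sum of the 8 terms: H(X,Y) = 2.7666 bits

Chain rule check:
  H(X) + H(Y|X) = 1.7695 + 0.9971 = 2.7666 bits
  H(X,Y) = 2.7666 bits
✓ Chain rule verified.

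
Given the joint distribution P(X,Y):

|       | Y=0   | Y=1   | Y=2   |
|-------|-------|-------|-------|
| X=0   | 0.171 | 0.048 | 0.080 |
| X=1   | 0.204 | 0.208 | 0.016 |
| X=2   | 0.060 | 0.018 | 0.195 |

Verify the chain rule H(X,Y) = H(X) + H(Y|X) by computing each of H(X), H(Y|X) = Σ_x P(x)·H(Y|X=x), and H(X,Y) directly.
H(X) = 1.5561 bits, H(Y|X) = 1.2236 bits, H(X,Y) = 2.7797 bits

Marginal of X (row sums):
  P(X=0) = 0.171 + 0.048 + 0.080 = 0.299
  P(X=1) = 0.204 + 0.208 + 0.016 = 0.428
  P(X=2) = 0.060 + 0.018 + 0.195 = 0.273
H(X) = -[0.299·log₂(0.299) + 0.428·log₂(0.428) + 0.273·log₂(0.273)]
  = 0.5208 + 0.5240 + 0.5113 = 1.5561 bits

H(Y|X) = Σ_x P(x)·H(Y|X=x):
  X=0: P(X=0) = 0.299, P(Y|X=0) = (171/299, 48/299, 80/299) → H(Y|X=0) = 1.3936
  X=1: P(X=1) = 0.428, P(Y|X=1) = (51/107, 52/107, 4/107) → H(Y|X=1) = 1.1927
  X=2: P(X=2) = 0.273, P(Y|X=2) = (20/91, 6/91, 5/7) → H(Y|X=2) = 1.0858
H(Y|X) = 0.299·1.3936 + 0.428·1.1927 + 0.273·1.0858 = 1.2236 bits

H(X,Y) = -Σ_{x,y} P(x,y) log₂ P(x,y). Per-cell terms -P(x,y)·log₂P(x,y):
  X=0: 0.4357, 0.2103, 0.2915
  X=1: 0.4678, 0.4712, 0.0955
  X=2: 0.2435, 0.1043, 0.4599
Sum of the 9 terms: H(X,Y) = 2.7797 bits

Chain rule check:
  H(X) + H(Y|X) = 1.5561 + 1.2236 = 2.7797 bits
  H(X,Y) = 2.7797 bits
✓ Chain rule verified.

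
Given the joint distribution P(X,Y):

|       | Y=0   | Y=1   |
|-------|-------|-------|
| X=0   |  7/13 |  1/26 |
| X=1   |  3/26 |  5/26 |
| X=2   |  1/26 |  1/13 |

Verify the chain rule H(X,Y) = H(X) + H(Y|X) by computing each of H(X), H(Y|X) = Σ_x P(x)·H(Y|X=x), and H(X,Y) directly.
H(X) = 1.3405 bits, H(Y|X) = 0.6035 bits, H(X,Y) = 1.9440 bits

Marginal of X (row sums):
  P(X=0) = 7/13 + 1/26 = 15/26
  P(X=1) = 3/26 + 5/26 = 4/13
  P(X=2) = 1/26 + 1/13 = 3/26
H(X) = -[(15/26)·log₂(15/26) + (4/13)·log₂(4/13) + (3/26)·log₂(3/26)]
  = 0.4578 + 0.5232 + 0.3595 = 1.3405 bits

H(Y|X) = Σ_x P(x)·H(Y|X=x):
  X=0: P(X=0) = 15/26, P(Y|X=0) = (14/15, 1/15) → H(Y|X=0) = 0.3534
  X=1: P(X=1) = 4/13, P(Y|X=1) = (3/8, 5/8) → H(Y|X=1) = 0.9544
  X=2: P(X=2) = 3/26, P(Y|X=2) = (1/3, 2/3) → H(Y|X=2) = 0.9183
H(Y|X) = (15/26)·0.3534 + (4/13)·0.9544 + (3/26)·0.9183 = 0.6035 bits

H(X,Y) = -Σ_{x,y} P(x,y) log₂ P(x,y). Per-cell terms -P(x,y)·log₂P(x,y):
  X=0: 0.4809, 0.1808
  X=1: 0.3595, 0.4574
  X=2: 0.1808, 0.2846
Sum of the 6 terms: H(X,Y) = 1.9440 bits

Chain rule check:
  H(X) + H(Y|X) = 1.3405 + 0.6035 = 1.9440 bits
  H(X,Y) = 1.9440 bits
✓ Chain rule verified.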